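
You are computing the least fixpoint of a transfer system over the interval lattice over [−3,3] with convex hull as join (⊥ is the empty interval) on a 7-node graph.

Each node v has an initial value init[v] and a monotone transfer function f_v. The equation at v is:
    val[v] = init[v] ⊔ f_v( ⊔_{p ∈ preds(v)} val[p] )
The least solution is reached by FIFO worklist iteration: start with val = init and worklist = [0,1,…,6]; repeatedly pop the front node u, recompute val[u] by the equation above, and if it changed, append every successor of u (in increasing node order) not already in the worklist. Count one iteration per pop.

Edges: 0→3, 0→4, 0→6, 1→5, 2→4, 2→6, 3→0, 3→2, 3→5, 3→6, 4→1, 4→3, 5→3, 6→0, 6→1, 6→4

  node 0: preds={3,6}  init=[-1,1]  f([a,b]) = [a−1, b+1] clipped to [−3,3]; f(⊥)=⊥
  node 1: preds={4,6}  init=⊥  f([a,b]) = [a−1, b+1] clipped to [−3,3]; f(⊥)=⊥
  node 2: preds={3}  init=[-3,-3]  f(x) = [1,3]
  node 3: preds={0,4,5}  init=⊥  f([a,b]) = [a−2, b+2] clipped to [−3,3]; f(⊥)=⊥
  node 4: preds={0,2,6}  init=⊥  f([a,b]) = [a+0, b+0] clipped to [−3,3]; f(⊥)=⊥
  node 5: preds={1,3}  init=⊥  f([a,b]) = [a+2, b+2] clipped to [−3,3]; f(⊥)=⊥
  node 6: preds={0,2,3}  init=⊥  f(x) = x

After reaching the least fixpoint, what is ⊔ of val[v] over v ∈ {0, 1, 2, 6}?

Iteration log — 14 steps:
  step 1. node 0  ⊔preds=⊥  new=[-1,1]  stable
  step 2. node 1  ⊔preds=⊥  new=⊥  stable
  step 3. node 2  ⊔preds=⊥  new=[-3,3]  old=[-3,-3]  +wl: 
  step 4. node 3  ⊔preds=[-1,1]  new=[-3,3]  old=⊥  +wl: 0,2
  step 5. node 4  ⊔preds=[-3,3]  new=[-3,3]  old=⊥  +wl: 1,3
  step 6. node 5  ⊔preds=[-3,3]  new=[-1,3]  old=⊥  +wl: 
  step 7. node 6  ⊔preds=[-3,3]  new=[-3,3]  old=⊥  +wl: 4
  step 8. node 0  ⊔preds=[-3,3]  new=[-3,3]  old=[-1,1]  +wl: 6
  step 9. node 2  ⊔preds=[-3,3]  new=[-3,3]  stable
  step 10. node 1  ⊔preds=[-3,3]  new=[-3,3]  old=⊥  +wl: 5
  step 11. node 3  ⊔preds=[-3,3]  new=[-3,3]  stable
  step 12. node 4  ⊔preds=[-3,3]  new=[-3,3]  stable
  step 13. node 6  ⊔preds=[-3,3]  new=[-3,3]  stable
  step 14. node 5  ⊔preds=[-3,3]  new=[-1,3]  stable

Least fixpoint reached:
  node 0: [-3,3]
  node 1: [-3,3]
  node 2: [-3,3]
  node 3: [-3,3]
  node 4: [-3,3]
  node 5: [-1,3]
  node 6: [-3,3]

[-3,3]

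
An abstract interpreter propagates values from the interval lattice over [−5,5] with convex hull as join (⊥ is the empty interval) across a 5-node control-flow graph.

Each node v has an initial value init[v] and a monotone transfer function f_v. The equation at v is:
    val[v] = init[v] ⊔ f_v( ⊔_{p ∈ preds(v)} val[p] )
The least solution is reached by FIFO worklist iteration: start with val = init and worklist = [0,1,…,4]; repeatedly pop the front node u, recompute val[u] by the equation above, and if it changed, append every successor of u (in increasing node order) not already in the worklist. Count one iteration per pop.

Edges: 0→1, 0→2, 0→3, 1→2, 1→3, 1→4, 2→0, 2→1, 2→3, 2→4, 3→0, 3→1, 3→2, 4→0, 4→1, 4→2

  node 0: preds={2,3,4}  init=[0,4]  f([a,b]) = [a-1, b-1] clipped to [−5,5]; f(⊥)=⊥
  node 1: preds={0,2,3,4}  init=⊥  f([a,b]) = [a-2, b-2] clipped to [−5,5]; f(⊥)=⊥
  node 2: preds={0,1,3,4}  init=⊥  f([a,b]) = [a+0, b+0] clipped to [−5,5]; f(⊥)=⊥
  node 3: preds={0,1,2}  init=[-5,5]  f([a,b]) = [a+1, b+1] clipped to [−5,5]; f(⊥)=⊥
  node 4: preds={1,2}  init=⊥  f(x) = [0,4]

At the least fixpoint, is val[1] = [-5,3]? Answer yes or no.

Trace (8 dequeues):
  [1] u=0 | in [-5,5] | out [-5,4] | prev [0,4] | push {}
  [2] u=1 | in [-5,5] | out [-5,3] | prev ⊥ | push {}
  [3] u=2 | in [-5,5] | out [-5,5] | prev ⊥ | push {0,1}
  [4] u=3 | in [-5,5] | out [-5,5] | ==
  [5] u=4 | in [-5,5] | out [0,4] | prev ⊥ | push {2}
  [6] u=0 | in [-5,5] | out [-5,4] | ==
  [7] u=1 | in [-5,5] | out [-5,3] | ==
  [8] u=2 | in [-5,5] | out [-5,5] | ==

Converged values:
  [0] [-5,4]
  [1] [-5,3]
  [2] [-5,5]
  [3] [-5,5]
  [4] [0,4]

yes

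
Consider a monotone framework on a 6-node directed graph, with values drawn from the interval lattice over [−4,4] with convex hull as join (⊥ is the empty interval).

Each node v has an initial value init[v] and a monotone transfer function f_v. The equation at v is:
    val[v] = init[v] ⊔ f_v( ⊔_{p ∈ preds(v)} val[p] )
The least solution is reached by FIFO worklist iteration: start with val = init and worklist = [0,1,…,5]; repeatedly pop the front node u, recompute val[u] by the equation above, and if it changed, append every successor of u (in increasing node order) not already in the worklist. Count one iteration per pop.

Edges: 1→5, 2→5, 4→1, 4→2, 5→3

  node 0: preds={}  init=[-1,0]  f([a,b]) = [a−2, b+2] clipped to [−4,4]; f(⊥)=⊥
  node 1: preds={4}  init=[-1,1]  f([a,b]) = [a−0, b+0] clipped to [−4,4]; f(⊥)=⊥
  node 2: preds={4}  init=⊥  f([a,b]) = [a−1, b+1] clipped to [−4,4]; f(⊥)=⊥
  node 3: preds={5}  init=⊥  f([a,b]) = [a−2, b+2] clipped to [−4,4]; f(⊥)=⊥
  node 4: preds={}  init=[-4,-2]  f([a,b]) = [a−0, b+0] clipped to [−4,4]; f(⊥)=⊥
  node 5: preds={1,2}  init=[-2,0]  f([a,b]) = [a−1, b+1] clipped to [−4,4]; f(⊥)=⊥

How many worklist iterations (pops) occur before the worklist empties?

7

Iteration log — 7 steps:
  step 1. node 0  ⊔preds=⊥  new=[-1,0]  stable
  step 2. node 1  ⊔preds=[-4,-2]  new=[-4,1]  old=[-1,1]  +wl: 
  step 3. node 2  ⊔preds=[-4,-2]  new=[-4,-1]  old=⊥  +wl: 
  step 4. node 3  ⊔preds=[-2,0]  new=[-4,2]  old=⊥  +wl: 
  step 5. node 4  ⊔preds=⊥  new=[-4,-2]  stable
  step 6. node 5  ⊔preds=[-4,1]  new=[-4,2]  old=[-2,0]  +wl: 3
  step 7. node 3  ⊔preds=[-4,2]  new=[-4,4]  old=[-4,2]  +wl: 

Least fixpoint reached:
  node 0: [-1,0]
  node 1: [-4,1]
  node 2: [-4,-1]
  node 3: [-4,4]
  node 4: [-4,-2]
  node 5: [-4,2]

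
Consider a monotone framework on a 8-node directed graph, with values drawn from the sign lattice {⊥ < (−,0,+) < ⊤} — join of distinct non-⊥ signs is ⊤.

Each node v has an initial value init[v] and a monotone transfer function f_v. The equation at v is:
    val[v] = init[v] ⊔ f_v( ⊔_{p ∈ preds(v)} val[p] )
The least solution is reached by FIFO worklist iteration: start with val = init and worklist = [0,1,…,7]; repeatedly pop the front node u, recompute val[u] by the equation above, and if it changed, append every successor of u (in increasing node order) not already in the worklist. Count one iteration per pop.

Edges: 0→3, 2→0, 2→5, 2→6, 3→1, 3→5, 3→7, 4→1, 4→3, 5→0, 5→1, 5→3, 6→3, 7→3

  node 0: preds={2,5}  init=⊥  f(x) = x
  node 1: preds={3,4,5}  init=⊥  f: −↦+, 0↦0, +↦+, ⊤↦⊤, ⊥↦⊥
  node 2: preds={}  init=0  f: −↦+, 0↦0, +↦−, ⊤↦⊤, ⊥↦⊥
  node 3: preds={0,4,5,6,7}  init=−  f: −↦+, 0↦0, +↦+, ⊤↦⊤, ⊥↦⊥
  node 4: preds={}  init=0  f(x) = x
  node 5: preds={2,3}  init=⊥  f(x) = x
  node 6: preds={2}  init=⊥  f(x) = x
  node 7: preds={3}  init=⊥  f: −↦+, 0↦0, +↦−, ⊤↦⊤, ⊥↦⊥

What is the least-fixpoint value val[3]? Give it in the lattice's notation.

⊤

Trace (11 dequeues):
  [1] u=0 | in 0 | out 0 | prev ⊥ | push {}
  [2] u=1 | in ⊤ | out ⊤ | prev ⊥ | push {}
  [3] u=2 | in ⊥ | out 0 | ==
  [4] u=3 | in 0 | out ⊤ | prev − | push {1}
  [5] u=4 | in ⊥ | out 0 | ==
  [6] u=5 | in ⊤ | out ⊤ | prev ⊥ | push {0,3}
  [7] u=6 | in 0 | out 0 | prev ⊥ | push {}
  [8] u=7 | in ⊤ | out ⊤ | prev ⊥ | push {}
  [9] u=1 | in ⊤ | out ⊤ | ==
  [10] u=0 | in ⊤ | out ⊤ | prev 0 | push {}
  [11] u=3 | in ⊤ | out ⊤ | ==

Converged values:
  [0] ⊤
  [1] ⊤
  [2] 0
  [3] ⊤
  [4] 0
  [5] ⊤
  [6] 0
  [7] ⊤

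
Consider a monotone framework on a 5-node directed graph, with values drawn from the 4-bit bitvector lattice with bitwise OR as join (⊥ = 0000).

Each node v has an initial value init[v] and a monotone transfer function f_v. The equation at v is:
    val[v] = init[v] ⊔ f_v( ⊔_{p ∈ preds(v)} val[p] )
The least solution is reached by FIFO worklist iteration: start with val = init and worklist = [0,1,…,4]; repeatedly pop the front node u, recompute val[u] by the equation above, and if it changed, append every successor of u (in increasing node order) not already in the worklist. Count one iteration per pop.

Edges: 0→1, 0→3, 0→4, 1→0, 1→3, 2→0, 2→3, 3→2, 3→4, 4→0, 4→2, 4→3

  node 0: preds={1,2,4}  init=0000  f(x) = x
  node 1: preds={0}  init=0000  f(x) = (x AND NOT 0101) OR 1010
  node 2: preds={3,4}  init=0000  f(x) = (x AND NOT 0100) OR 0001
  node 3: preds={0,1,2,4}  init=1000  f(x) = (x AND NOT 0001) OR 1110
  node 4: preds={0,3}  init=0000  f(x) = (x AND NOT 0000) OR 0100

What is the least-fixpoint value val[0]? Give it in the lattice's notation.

1111

Worklist (13 pops):
  #1 pop 0: in=0000 → 0000 (no change)
  #2 pop 1: in=0000 → 1010 (was 0000); enqueue [0]
  #3 pop 2: in=1000 → 1001 (was 0000); enqueue []
  #4 pop 3: in=1011 → 1110 (was 1000); enqueue [2]
  #5 pop 4: in=1110 → 1110 (was 0000); enqueue [3]
  #6 pop 0: in=1111 → 1111 (was 0000); enqueue [1,4]
  #7 pop 2: in=1110 → 1011 (was 1001); enqueue [0]
  #8 pop 3: in=1111 → 1110 (no change)
  #9 pop 1: in=1111 → 1010 (no change)
  #10 pop 4: in=1111 → 1111 (was 1110); enqueue [2,3]
  #11 pop 0: in=1111 → 1111 (no change)
  #12 pop 2: in=1111 → 1011 (no change)
  #13 pop 3: in=1111 → 1110 (no change)

Fixpoint:
  val[0] = 1111
  val[1] = 1010
  val[2] = 1011
  val[3] = 1110
  val[4] = 1111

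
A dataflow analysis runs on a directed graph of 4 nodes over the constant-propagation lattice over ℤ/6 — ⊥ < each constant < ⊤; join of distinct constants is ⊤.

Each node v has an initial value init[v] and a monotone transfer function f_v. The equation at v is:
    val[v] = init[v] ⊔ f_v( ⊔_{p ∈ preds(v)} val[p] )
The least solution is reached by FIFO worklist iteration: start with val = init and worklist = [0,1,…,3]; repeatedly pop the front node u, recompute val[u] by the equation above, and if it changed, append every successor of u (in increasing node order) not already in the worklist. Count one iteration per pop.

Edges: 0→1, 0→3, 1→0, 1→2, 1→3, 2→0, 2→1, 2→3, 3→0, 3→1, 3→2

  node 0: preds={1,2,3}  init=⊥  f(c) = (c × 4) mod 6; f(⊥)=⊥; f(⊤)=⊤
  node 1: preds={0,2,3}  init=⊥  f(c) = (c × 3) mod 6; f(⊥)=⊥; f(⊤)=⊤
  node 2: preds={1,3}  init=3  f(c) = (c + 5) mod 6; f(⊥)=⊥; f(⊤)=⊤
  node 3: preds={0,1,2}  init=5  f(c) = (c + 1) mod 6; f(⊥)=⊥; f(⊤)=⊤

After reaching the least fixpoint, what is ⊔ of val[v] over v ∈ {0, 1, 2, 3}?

⊤

Worklist (7 pops):
  #1 pop 0: in=⊤ → ⊤ (was ⊥); enqueue []
  #2 pop 1: in=⊤ → ⊤ (was ⊥); enqueue [0]
  #3 pop 2: in=⊤ → ⊤ (was 3); enqueue [1]
  #4 pop 3: in=⊤ → ⊤ (was 5); enqueue [2]
  #5 pop 0: in=⊤ → ⊤ (no change)
  #6 pop 1: in=⊤ → ⊤ (no change)
  #7 pop 2: in=⊤ → ⊤ (no change)

Fixpoint:
  val[0] = ⊤
  val[1] = ⊤
  val[2] = ⊤
  val[3] = ⊤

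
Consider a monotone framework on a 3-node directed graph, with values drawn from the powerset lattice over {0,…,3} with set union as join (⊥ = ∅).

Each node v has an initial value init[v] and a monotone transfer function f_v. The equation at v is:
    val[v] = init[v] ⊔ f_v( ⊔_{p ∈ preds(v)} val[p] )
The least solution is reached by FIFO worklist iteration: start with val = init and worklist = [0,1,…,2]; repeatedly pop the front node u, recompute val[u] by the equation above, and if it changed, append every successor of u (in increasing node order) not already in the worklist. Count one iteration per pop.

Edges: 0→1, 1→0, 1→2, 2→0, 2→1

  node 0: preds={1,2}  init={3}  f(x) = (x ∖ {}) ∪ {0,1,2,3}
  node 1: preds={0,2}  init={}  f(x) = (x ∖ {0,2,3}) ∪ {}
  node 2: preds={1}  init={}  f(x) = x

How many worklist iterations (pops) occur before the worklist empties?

Trace (5 dequeues):
  [1] u=0 | in {} | out {0,1,2,3} | prev {3} | push {}
  [2] u=1 | in {0,1,2,3} | out {1} | prev {} | push {0}
  [3] u=2 | in {1} | out {1} | prev {} | push {1}
  [4] u=0 | in {1} | out {0,1,2,3} | ==
  [5] u=1 | in {0,1,2,3} | out {1} | ==

Converged values:
  [0] {0,1,2,3}
  [1] {1}
  [2] {1}

5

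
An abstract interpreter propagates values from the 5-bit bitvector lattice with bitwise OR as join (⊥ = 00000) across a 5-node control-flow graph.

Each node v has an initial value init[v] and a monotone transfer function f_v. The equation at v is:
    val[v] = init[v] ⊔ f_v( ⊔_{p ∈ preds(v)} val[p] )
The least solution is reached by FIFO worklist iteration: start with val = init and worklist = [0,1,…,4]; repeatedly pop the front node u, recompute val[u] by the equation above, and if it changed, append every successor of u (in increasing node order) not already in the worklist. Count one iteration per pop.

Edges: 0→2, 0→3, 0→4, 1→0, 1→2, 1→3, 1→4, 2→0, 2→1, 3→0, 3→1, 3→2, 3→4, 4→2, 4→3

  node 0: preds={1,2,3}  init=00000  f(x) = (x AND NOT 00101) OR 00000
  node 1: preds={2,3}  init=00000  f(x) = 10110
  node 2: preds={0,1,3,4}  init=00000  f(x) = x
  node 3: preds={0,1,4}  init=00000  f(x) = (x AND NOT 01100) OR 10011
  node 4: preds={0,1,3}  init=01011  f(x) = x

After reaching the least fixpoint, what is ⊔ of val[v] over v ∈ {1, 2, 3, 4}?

11111

Worklist (10 pops):
  #1 pop 0: in=00000 → 00000 (no change)
  #2 pop 1: in=00000 → 10110 (was 00000); enqueue [0]
  #3 pop 2: in=11111 → 11111 (was 00000); enqueue [1]
  #4 pop 3: in=11111 → 10011 (was 00000); enqueue [2]
  #5 pop 4: in=10111 → 11111 (was 01011); enqueue [3]
  #6 pop 0: in=11111 → 11010 (was 00000); enqueue [4]
  #7 pop 1: in=11111 → 10110 (no change)
  #8 pop 2: in=11111 → 11111 (no change)
  #9 pop 3: in=11111 → 10011 (no change)
  #10 pop 4: in=11111 → 11111 (no change)

Fixpoint:
  val[0] = 11010
  val[1] = 10110
  val[2] = 11111
  val[3] = 10011
  val[4] = 11111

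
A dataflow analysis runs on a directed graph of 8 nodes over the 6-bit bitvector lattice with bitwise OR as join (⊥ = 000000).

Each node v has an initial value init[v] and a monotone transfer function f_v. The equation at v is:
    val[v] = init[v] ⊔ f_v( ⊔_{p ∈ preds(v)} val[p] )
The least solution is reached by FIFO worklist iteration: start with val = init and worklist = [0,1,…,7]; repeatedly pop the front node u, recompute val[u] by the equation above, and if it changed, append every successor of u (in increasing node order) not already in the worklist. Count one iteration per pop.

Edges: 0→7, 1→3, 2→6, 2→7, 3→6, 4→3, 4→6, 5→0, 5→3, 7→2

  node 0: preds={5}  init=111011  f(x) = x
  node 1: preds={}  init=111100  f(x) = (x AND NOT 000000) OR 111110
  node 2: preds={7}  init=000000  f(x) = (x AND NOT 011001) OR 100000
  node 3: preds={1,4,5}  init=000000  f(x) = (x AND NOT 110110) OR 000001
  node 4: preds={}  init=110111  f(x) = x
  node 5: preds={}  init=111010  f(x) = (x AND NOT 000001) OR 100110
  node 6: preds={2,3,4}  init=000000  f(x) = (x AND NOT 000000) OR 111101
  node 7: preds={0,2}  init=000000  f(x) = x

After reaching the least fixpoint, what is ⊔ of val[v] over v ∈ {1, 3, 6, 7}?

111111

Trace (16 dequeues):
  [1] u=0 | in 111010 | out 111011 | ==
  [2] u=1 | in 000000 | out 111110 | prev 111100 | push {}
  [3] u=2 | in 000000 | out 100000 | prev 000000 | push {}
  [4] u=3 | in 111111 | out 001001 | prev 000000 | push {}
  [5] u=4 | in 000000 | out 110111 | ==
  [6] u=5 | in 000000 | out 111110 | prev 111010 | push {0,3}
  [7] u=6 | in 111111 | out 111111 | prev 000000 | push {}
  [8] u=7 | in 111011 | out 111011 | prev 000000 | push {2}
  [9] u=0 | in 111110 | out 111111 | prev 111011 | push {7}
  [10] u=3 | in 111111 | out 001001 | ==
  [11] u=2 | in 111011 | out 100010 | prev 100000 | push {6}
  [12] u=7 | in 111111 | out 111111 | prev 111011 | push {2}
  [13] u=6 | in 111111 | out 111111 | ==
  [14] u=2 | in 111111 | out 100110 | prev 100010 | push {6,7}
  [15] u=6 | in 111111 | out 111111 | ==
  [16] u=7 | in 111111 | out 111111 | ==

Converged values:
  [0] 111111
  [1] 111110
  [2] 100110
  [3] 001001
  [4] 110111
  [5] 111110
  [6] 111111
  [7] 111111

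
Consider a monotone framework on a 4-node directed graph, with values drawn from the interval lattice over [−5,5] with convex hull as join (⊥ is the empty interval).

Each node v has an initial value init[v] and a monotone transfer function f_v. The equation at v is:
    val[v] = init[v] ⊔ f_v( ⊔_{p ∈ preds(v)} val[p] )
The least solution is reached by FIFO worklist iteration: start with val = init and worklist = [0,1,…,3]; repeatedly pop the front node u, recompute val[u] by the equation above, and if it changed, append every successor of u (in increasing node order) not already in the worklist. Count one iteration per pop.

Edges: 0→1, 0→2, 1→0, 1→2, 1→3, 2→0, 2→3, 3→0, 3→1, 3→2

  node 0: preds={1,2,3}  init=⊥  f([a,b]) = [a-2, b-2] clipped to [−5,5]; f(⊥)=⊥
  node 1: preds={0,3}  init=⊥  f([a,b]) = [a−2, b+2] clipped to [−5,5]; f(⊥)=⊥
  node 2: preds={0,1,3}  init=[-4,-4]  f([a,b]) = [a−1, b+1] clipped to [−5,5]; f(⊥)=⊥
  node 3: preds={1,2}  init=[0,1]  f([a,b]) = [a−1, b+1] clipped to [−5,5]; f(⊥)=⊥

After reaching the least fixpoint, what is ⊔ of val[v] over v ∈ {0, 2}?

[-5,5]

Worklist (9 pops):
  #1 pop 0: in=[-4,1] → [-5,-1] (was ⊥); enqueue []
  #2 pop 1: in=[-5,1] → [-5,3] (was ⊥); enqueue [0]
  #3 pop 2: in=[-5,3] → [-5,4] (was [-4,-4]); enqueue []
  #4 pop 3: in=[-5,4] → [-5,5] (was [0,1]); enqueue [1,2]
  #5 pop 0: in=[-5,5] → [-5,3] (was [-5,-1]); enqueue []
  #6 pop 1: in=[-5,5] → [-5,5] (was [-5,3]); enqueue [0,3]
  #7 pop 2: in=[-5,5] → [-5,5] (was [-5,4]); enqueue []
  #8 pop 0: in=[-5,5] → [-5,3] (no change)
  #9 pop 3: in=[-5,5] → [-5,5] (no change)

Fixpoint:
  val[0] = [-5,3]
  val[1] = [-5,5]
  val[2] = [-5,5]
  val[3] = [-5,5]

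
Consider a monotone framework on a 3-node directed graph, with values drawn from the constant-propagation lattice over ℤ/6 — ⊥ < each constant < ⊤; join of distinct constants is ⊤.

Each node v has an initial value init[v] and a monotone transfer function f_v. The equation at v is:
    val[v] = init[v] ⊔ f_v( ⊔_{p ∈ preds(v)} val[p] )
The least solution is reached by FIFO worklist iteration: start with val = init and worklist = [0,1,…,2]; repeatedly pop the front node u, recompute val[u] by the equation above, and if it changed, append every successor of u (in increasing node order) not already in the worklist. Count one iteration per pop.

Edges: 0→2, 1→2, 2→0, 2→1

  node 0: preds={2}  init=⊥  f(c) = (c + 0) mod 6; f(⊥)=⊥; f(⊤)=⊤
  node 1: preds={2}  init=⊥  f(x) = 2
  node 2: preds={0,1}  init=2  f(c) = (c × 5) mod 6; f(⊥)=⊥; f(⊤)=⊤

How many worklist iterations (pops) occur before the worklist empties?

6

Trace (6 dequeues):
  [1] u=0 | in 2 | out 2 | prev ⊥ | push {}
  [2] u=1 | in 2 | out 2 | prev ⊥ | push {}
  [3] u=2 | in 2 | out ⊤ | prev 2 | push {0,1}
  [4] u=0 | in ⊤ | out ⊤ | prev 2 | push {2}
  [5] u=1 | in ⊤ | out 2 | ==
  [6] u=2 | in ⊤ | out ⊤ | ==

Converged values:
  [0] ⊤
  [1] 2
  [2] ⊤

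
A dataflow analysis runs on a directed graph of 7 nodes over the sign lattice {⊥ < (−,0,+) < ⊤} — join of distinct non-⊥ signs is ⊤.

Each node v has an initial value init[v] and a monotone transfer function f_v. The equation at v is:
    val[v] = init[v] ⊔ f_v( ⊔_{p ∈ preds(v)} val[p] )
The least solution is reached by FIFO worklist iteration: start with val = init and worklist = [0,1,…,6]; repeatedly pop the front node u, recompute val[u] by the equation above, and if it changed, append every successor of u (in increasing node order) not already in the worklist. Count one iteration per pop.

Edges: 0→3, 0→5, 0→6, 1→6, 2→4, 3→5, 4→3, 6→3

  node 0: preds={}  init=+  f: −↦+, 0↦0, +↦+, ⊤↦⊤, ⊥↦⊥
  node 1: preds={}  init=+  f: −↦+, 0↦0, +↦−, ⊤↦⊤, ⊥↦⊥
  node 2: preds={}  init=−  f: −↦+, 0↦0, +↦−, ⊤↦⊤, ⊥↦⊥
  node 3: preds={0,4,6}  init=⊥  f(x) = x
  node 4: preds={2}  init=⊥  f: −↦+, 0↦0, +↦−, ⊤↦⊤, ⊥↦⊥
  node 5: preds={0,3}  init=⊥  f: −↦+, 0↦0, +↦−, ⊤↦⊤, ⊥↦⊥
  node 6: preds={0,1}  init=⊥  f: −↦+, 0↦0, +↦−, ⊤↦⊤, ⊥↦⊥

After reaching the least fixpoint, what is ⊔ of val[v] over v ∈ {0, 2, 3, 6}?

Iteration log — 9 steps:
  step 1. node 0  ⊔preds=⊥  new=+  stable
  step 2. node 1  ⊔preds=⊥  new=+  stable
  step 3. node 2  ⊔preds=⊥  new=−  stable
  step 4. node 3  ⊔preds=+  new=+  old=⊥  +wl: 
  step 5. node 4  ⊔preds=−  new=+  old=⊥  +wl: 3
  step 6. node 5  ⊔preds=+  new=−  old=⊥  +wl: 
  step 7. node 6  ⊔preds=+  new=−  old=⊥  +wl: 
  step 8. node 3  ⊔preds=⊤  new=⊤  old=+  +wl: 5
  step 9. node 5  ⊔preds=⊤  new=⊤  old=−  +wl: 

Least fixpoint reached:
  node 0: +
  node 1: +
  node 2: −
  node 3: ⊤
  node 4: +
  node 5: ⊤
  node 6: −

⊤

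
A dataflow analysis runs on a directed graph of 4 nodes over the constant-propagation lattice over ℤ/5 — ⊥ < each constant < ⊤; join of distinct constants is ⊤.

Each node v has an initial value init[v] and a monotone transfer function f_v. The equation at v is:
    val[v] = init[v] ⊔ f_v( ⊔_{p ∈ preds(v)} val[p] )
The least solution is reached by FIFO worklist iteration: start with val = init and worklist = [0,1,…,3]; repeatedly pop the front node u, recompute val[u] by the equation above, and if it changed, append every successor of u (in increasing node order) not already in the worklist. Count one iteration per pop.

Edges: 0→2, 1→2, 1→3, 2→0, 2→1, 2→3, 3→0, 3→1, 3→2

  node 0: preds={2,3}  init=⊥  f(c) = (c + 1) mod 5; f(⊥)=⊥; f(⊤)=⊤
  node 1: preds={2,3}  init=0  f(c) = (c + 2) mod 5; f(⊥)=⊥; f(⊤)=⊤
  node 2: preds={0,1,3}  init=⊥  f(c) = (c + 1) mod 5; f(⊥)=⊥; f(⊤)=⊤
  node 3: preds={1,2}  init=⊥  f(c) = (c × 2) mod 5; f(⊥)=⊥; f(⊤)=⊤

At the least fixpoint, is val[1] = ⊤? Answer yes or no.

Iteration log — 10 steps:
  step 1. node 0  ⊔preds=⊥  new=⊥  stable
  step 2. node 1  ⊔preds=⊥  new=0  stable
  step 3. node 2  ⊔preds=0  new=1  old=⊥  +wl: 0,1
  step 4. node 3  ⊔preds=⊤  new=⊤  old=⊥  +wl: 2
  step 5. node 0  ⊔preds=⊤  new=⊤  old=⊥  +wl: 
  step 6. node 1  ⊔preds=⊤  new=⊤  old=0  +wl: 3
  step 7. node 2  ⊔preds=⊤  new=⊤  old=1  +wl: 0,1
  step 8. node 3  ⊔preds=⊤  new=⊤  stable
  step 9. node 0  ⊔preds=⊤  new=⊤  stable
  step 10. node 1  ⊔preds=⊤  new=⊤  stable

Least fixpoint reached:
  node 0: ⊤
  node 1: ⊤
  node 2: ⊤
  node 3: ⊤

yes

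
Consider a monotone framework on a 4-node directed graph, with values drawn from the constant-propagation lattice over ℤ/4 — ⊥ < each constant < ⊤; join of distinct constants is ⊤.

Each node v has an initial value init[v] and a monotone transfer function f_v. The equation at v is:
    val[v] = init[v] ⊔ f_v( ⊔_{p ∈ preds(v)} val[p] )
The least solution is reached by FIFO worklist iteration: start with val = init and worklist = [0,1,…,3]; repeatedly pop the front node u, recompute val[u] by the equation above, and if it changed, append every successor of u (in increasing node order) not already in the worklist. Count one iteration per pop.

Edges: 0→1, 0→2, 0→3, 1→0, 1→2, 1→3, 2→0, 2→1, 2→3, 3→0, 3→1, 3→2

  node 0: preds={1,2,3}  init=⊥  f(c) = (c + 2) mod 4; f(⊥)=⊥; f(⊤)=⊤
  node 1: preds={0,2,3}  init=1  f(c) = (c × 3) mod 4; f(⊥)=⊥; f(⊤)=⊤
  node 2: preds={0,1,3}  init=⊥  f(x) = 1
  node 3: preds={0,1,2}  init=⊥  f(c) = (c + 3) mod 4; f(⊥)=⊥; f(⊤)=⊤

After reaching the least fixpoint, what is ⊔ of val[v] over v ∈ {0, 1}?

⊤

Iteration log — 9 steps:
  step 1. node 0  ⊔preds=1  new=3  old=⊥  +wl: 
  step 2. node 1  ⊔preds=3  new=1  stable
  step 3. node 2  ⊔preds=⊤  new=1  old=⊥  +wl: 0,1
  step 4. node 3  ⊔preds=⊤  new=⊤  old=⊥  +wl: 2
  step 5. node 0  ⊔preds=⊤  new=⊤  old=3  +wl: 3
  step 6. node 1  ⊔preds=⊤  new=⊤  old=1  +wl: 0
  step 7. node 2  ⊔preds=⊤  new=1  stable
  step 8. node 3  ⊔preds=⊤  new=⊤  stable
  step 9. node 0  ⊔preds=⊤  new=⊤  stable

Least fixpoint reached:
  node 0: ⊤
  node 1: ⊤
  node 2: 1
  node 3: ⊤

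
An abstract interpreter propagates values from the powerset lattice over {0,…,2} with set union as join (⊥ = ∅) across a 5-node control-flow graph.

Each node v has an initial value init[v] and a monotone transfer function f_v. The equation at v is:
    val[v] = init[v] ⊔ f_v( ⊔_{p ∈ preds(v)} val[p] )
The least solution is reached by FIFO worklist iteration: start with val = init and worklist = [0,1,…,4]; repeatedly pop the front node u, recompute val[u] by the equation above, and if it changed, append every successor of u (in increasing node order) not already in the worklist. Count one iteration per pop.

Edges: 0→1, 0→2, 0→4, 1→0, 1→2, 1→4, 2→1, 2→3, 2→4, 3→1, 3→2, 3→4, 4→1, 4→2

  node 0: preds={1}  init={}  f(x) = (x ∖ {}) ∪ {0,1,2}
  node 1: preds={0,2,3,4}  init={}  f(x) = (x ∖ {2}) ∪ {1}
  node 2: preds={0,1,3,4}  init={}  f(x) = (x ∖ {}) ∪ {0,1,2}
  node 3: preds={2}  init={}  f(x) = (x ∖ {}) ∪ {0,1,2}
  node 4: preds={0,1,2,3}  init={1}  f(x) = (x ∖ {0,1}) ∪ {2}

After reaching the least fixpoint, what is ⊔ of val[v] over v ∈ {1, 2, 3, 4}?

{0,1,2}

Iteration log — 8 steps:
  step 1. node 0  ⊔preds={}  new={0,1,2}  old={}  +wl: 
  step 2. node 1  ⊔preds={0,1,2}  new={0,1}  old={}  +wl: 0
  step 3. node 2  ⊔preds={0,1,2}  new={0,1,2}  old={}  +wl: 1
  step 4. node 3  ⊔preds={0,1,2}  new={0,1,2}  old={}  +wl: 2
  step 5. node 4  ⊔preds={0,1,2}  new={1,2}  old={1}  +wl: 
  step 6. node 0  ⊔preds={0,1}  new={0,1,2}  stable
  step 7. node 1  ⊔preds={0,1,2}  new={0,1}  stable
  step 8. node 2  ⊔preds={0,1,2}  new={0,1,2}  stable

Least fixpoint reached:
  node 0: {0,1,2}
  node 1: {0,1}
  node 2: {0,1,2}
  node 3: {0,1,2}
  node 4: {1,2}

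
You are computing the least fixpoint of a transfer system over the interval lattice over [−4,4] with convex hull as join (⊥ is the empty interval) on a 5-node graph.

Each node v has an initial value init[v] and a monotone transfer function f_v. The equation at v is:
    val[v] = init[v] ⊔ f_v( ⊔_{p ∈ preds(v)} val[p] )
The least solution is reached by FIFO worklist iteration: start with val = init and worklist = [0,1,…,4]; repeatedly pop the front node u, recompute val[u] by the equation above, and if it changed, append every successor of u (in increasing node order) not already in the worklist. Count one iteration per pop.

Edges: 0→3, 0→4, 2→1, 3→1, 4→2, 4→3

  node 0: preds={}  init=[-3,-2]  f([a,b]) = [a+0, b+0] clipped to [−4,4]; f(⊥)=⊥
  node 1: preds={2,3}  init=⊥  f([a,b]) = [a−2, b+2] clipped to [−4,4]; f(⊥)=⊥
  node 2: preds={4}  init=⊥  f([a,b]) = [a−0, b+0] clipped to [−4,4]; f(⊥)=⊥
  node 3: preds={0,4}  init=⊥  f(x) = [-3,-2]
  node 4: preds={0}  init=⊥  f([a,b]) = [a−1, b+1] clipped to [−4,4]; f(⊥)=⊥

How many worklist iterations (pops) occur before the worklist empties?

Worklist (9 pops):
  #1 pop 0: in=⊥ → [-3,-2] (no change)
  #2 pop 1: in=⊥ → ⊥ (no change)
  #3 pop 2: in=⊥ → ⊥ (no change)
  #4 pop 3: in=[-3,-2] → [-3,-2] (was ⊥); enqueue [1]
  #5 pop 4: in=[-3,-2] → [-4,-1] (was ⊥); enqueue [2,3]
  #6 pop 1: in=[-3,-2] → [-4,0] (was ⊥); enqueue []
  #7 pop 2: in=[-4,-1] → [-4,-1] (was ⊥); enqueue [1]
  #8 pop 3: in=[-4,-1] → [-3,-2] (no change)
  #9 pop 1: in=[-4,-1] → [-4,1] (was [-4,0]); enqueue []

Fixpoint:
  val[0] = [-3,-2]
  val[1] = [-4,1]
  val[2] = [-4,-1]
  val[3] = [-3,-2]
  val[4] = [-4,-1]

9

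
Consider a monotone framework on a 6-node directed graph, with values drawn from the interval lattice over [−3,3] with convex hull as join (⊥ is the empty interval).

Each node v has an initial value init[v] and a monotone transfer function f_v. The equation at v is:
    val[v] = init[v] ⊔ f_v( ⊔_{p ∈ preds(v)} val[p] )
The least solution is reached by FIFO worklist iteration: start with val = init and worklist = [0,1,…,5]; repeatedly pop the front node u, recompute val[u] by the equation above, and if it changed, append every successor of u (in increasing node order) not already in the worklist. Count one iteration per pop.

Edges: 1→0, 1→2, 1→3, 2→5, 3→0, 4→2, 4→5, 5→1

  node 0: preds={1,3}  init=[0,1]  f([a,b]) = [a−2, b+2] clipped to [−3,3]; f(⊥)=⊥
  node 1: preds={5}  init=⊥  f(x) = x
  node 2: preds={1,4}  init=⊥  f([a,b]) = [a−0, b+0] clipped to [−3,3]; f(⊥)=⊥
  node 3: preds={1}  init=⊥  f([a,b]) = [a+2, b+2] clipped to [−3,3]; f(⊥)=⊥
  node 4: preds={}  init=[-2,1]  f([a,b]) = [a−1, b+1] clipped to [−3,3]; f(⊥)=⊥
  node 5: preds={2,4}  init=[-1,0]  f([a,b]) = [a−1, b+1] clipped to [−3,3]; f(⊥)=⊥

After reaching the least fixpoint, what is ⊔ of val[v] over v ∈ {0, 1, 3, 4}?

[-3,3]

Trace (18 dequeues):
  [1] u=0 | in ⊥ | out [0,1] | ==
  [2] u=1 | in [-1,0] | out [-1,0] | prev ⊥ | push {0}
  [3] u=2 | in [-2,1] | out [-2,1] | prev ⊥ | push {}
  [4] u=3 | in [-1,0] | out [1,2] | prev ⊥ | push {}
  [5] u=4 | in ⊥ | out [-2,1] | ==
  [6] u=5 | in [-2,1] | out [-3,2] | prev [-1,0] | push {1}
  [7] u=0 | in [-1,2] | out [-3,3] | prev [0,1] | push {}
  [8] u=1 | in [-3,2] | out [-3,2] | prev [-1,0] | push {0,2,3}
  [9] u=0 | in [-3,2] | out [-3,3] | ==
  [10] u=2 | in [-3,2] | out [-3,2] | prev [-2,1] | push {5}
  [11] u=3 | in [-3,2] | out [-1,3] | prev [1,2] | push {0}
  [12] u=5 | in [-3,2] | out [-3,3] | prev [-3,2] | push {1}
  [13] u=0 | in [-3,3] | out [-3,3] | ==
  [14] u=1 | in [-3,3] | out [-3,3] | prev [-3,2] | push {0,2,3}
  [15] u=0 | in [-3,3] | out [-3,3] | ==
  [16] u=2 | in [-3,3] | out [-3,3] | prev [-3,2] | push {5}
  [17] u=3 | in [-3,3] | out [-1,3] | ==
  [18] u=5 | in [-3,3] | out [-3,3] | ==

Converged values:
  [0] [-3,3]
  [1] [-3,3]
  [2] [-3,3]
  [3] [-1,3]
  [4] [-2,1]
  [5] [-3,3]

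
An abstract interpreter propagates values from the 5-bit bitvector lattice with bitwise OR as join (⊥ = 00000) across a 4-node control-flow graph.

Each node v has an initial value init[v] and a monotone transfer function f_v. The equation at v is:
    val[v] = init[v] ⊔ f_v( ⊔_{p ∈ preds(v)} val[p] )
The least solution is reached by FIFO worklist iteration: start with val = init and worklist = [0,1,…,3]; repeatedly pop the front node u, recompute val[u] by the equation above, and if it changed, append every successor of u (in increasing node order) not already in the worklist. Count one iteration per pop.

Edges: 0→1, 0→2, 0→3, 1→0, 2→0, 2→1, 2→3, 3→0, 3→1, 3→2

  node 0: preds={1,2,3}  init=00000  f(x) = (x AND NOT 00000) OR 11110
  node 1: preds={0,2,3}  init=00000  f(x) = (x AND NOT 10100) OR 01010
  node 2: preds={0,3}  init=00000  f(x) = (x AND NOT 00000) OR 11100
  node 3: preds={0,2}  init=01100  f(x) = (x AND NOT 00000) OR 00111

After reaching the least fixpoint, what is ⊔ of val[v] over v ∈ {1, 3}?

11111

Iteration log — 10 steps:
  step 1. node 0  ⊔preds=01100  new=11110  old=00000  +wl: 
  step 2. node 1  ⊔preds=11110  new=01010  old=00000  +wl: 0
  step 3. node 2  ⊔preds=11110  new=11110  old=00000  +wl: 1
  step 4. node 3  ⊔preds=11110  new=11111  old=01100  +wl: 2
  step 5. node 0  ⊔preds=11111  new=11111  old=11110  +wl: 3
  step 6. node 1  ⊔preds=11111  new=01011  old=01010  +wl: 0
  step 7. node 2  ⊔preds=11111  new=11111  old=11110  +wl: 1
  step 8. node 3  ⊔preds=11111  new=11111  stable
  step 9. node 0  ⊔preds=11111  new=11111  stable
  step 10. node 1  ⊔preds=11111  new=01011  stable

Least fixpoint reached:
  node 0: 11111
  node 1: 01011
  node 2: 11111
  node 3: 11111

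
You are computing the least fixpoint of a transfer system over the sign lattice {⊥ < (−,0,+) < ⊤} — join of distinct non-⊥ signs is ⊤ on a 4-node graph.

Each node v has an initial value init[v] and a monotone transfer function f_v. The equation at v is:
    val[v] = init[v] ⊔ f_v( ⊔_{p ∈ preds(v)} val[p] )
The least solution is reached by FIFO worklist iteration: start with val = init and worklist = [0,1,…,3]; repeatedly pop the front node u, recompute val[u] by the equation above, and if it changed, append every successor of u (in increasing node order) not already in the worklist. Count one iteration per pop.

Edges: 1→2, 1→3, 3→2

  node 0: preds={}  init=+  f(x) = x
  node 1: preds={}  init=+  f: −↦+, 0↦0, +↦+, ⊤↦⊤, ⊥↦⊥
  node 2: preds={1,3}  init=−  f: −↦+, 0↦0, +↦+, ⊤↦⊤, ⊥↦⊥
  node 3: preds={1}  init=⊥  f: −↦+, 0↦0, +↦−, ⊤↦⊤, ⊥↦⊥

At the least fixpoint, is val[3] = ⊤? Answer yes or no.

Trace (5 dequeues):
  [1] u=0 | in ⊥ | out + | ==
  [2] u=1 | in ⊥ | out + | ==
  [3] u=2 | in + | out ⊤ | prev − | push {}
  [4] u=3 | in + | out − | prev ⊥ | push {2}
  [5] u=2 | in ⊤ | out ⊤ | ==

Converged values:
  [0] +
  [1] +
  [2] ⊤
  [3] −

no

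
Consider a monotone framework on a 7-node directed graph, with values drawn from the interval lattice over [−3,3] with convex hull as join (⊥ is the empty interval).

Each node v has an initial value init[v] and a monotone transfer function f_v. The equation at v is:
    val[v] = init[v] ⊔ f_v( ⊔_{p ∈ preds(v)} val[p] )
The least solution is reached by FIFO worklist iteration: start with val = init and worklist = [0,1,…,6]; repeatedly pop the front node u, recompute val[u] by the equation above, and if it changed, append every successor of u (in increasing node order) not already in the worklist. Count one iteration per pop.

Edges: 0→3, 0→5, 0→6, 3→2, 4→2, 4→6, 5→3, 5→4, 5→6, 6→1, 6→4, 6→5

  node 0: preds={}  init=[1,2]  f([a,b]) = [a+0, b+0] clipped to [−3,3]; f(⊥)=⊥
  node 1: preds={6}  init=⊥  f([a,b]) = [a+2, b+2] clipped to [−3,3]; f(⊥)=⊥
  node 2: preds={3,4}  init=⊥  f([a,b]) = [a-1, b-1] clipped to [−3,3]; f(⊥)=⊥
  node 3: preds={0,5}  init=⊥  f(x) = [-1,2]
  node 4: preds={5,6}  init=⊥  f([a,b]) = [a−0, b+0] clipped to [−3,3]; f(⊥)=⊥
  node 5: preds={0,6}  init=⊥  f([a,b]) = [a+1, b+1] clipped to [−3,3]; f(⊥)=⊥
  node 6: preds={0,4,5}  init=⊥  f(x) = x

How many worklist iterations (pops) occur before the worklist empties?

Iteration log — 14 steps:
  step 1. node 0  ⊔preds=⊥  new=[1,2]  stable
  step 2. node 1  ⊔preds=⊥  new=⊥  stable
  step 3. node 2  ⊔preds=⊥  new=⊥  stable
  step 4. node 3  ⊔preds=[1,2]  new=[-1,2]  old=⊥  +wl: 2
  step 5. node 4  ⊔preds=⊥  new=⊥  stable
  step 6. node 5  ⊔preds=[1,2]  new=[2,3]  old=⊥  +wl: 3,4
  step 7. node 6  ⊔preds=[1,3]  new=[1,3]  old=⊥  +wl: 1,5
  step 8. node 2  ⊔preds=[-1,2]  new=[-2,1]  old=⊥  +wl: 
  step 9. node 3  ⊔preds=[1,3]  new=[-1,2]  stable
  step 10. node 4  ⊔preds=[1,3]  new=[1,3]  old=⊥  +wl: 2,6
  step 11. node 1  ⊔preds=[1,3]  new=[3,3]  old=⊥  +wl: 
  step 12. node 5  ⊔preds=[1,3]  new=[2,3]  stable
  step 13. node 2  ⊔preds=[-1,3]  new=[-2,2]  old=[-2,1]  +wl: 
  step 14. node 6  ⊔preds=[1,3]  new=[1,3]  stable

Least fixpoint reached:
  node 0: [1,2]
  node 1: [3,3]
  node 2: [-2,2]
  node 3: [-1,2]
  node 4: [1,3]
  node 5: [2,3]
  node 6: [1,3]

14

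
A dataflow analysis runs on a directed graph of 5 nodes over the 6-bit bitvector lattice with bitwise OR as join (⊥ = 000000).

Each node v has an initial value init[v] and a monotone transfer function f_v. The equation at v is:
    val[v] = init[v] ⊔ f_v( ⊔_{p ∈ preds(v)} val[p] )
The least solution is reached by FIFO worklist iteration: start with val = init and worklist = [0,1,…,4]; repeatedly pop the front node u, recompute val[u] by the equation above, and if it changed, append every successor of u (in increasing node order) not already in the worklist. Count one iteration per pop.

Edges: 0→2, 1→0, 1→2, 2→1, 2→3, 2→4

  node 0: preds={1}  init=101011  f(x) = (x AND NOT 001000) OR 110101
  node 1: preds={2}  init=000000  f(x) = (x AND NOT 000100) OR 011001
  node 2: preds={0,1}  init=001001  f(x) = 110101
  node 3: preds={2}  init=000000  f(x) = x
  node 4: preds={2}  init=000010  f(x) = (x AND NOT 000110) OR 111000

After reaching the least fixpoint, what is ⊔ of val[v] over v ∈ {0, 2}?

111111

Trace (9 dequeues):
  [1] u=0 | in 000000 | out 111111 | prev 101011 | push {}
  [2] u=1 | in 001001 | out 011001 | prev 000000 | push {0}
  [3] u=2 | in 111111 | out 111101 | prev 001001 | push {1}
  [4] u=3 | in 111101 | out 111101 | prev 000000 | push {}
  [5] u=4 | in 111101 | out 111011 | prev 000010 | push {}
  [6] u=0 | in 011001 | out 111111 | ==
  [7] u=1 | in 111101 | out 111001 | prev 011001 | push {0,2}
  [8] u=0 | in 111001 | out 111111 | ==
  [9] u=2 | in 111111 | out 111101 | ==

Converged values:
  [0] 111111
  [1] 111001
  [2] 111101
  [3] 111101
  [4] 111011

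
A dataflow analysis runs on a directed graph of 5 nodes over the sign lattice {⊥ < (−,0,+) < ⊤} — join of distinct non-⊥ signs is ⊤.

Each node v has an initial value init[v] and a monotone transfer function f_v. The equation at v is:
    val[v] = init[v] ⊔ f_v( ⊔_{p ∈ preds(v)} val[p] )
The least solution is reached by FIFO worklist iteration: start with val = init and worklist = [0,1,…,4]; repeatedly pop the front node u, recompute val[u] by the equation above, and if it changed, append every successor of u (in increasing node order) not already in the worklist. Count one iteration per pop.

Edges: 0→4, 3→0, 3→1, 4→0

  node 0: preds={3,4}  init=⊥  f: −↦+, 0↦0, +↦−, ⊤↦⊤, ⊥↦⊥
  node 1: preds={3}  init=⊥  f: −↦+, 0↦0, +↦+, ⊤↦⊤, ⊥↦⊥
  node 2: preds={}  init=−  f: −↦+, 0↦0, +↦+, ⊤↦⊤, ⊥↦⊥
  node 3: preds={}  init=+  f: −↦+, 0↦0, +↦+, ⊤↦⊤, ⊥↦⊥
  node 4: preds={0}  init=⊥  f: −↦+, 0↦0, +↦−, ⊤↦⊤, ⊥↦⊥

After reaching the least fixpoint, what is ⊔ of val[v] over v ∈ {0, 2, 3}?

⊤

Trace (6 dequeues):
  [1] u=0 | in + | out − | prev ⊥ | push {}
  [2] u=1 | in + | out + | prev ⊥ | push {}
  [3] u=2 | in ⊥ | out − | ==
  [4] u=3 | in ⊥ | out + | ==
  [5] u=4 | in − | out + | prev ⊥ | push {0}
  [6] u=0 | in + | out − | ==

Converged values:
  [0] −
  [1] +
  [2] −
  [3] +
  [4] +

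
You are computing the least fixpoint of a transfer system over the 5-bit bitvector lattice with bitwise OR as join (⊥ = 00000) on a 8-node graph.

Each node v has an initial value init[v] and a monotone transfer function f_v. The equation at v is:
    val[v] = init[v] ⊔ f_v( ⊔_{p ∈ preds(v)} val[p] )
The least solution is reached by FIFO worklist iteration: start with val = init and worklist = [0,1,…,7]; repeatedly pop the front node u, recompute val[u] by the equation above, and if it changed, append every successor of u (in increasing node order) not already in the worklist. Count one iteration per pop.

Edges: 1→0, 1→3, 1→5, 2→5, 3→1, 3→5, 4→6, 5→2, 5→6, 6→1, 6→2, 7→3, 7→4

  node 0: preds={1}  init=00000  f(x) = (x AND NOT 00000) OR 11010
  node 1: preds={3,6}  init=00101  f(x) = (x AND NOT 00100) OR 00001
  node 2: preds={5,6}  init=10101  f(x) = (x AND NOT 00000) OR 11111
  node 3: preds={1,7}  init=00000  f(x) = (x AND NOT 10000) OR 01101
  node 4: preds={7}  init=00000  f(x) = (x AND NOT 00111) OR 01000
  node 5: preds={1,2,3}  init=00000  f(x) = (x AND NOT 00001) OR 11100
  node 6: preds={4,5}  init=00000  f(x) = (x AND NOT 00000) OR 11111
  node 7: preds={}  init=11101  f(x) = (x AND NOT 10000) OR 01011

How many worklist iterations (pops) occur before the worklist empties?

Worklist (15 pops):
  #1 pop 0: in=00101 → 11111 (was 00000); enqueue []
  #2 pop 1: in=00000 → 00101 (no change)
  #3 pop 2: in=00000 → 11111 (was 10101); enqueue []
  #4 pop 3: in=11101 → 01101 (was 00000); enqueue [1]
  #5 pop 4: in=11101 → 11000 (was 00000); enqueue []
  #6 pop 5: in=11111 → 11110 (was 00000); enqueue [2]
  #7 pop 6: in=11110 → 11111 (was 00000); enqueue []
  #8 pop 7: in=00000 → 11111 (was 11101); enqueue [3,4]
  #9 pop 1: in=11111 → 11111 (was 00101); enqueue [0,5]
  #10 pop 2: in=11111 → 11111 (no change)
  #11 pop 3: in=11111 → 01111 (was 01101); enqueue [1]
  #12 pop 4: in=11111 → 11000 (no change)
  #13 pop 0: in=11111 → 11111 (no change)
  #14 pop 5: in=11111 → 11110 (no change)
  #15 pop 1: in=11111 → 11111 (no change)

Fixpoint:
  val[0] = 11111
  val[1] = 11111
  val[2] = 11111
  val[3] = 01111
  val[4] = 11000
  val[5] = 11110
  val[6] = 11111
  val[7] = 11111

15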